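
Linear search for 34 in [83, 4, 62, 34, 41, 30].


i=0: 83!=34
i=1: 4!=34
i=2: 62!=34
i=3: 34==34 found!

Found at 3, 4 comps


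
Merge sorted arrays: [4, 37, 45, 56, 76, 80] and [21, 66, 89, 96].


Take 4 from A
Take 21 from B
Take 37 from A
Take 45 from A
Take 56 from A
Take 66 from B
Take 76 from A
Take 80 from A

Merged: [4, 21, 37, 45, 56, 66, 76, 80, 89, 96]


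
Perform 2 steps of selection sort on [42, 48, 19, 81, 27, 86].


Initial: [42, 48, 19, 81, 27, 86]
Step 1: min=19 at 2
  Swap: [19, 48, 42, 81, 27, 86]
Step 2: min=27 at 4
  Swap: [19, 27, 42, 81, 48, 86]

After 2 steps: [19, 27, 42, 81, 48, 86]


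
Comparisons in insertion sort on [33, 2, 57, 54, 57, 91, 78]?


Algorithm: insertion sort
Input: [33, 2, 57, 54, 57, 91, 78]
Sorted: [2, 33, 54, 57, 57, 78, 91]

8


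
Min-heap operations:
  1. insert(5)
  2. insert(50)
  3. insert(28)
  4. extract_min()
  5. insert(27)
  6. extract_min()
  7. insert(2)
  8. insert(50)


insert(5) -> [5]
insert(50) -> [5, 50]
insert(28) -> [5, 50, 28]
extract_min()->5, [28, 50]
insert(27) -> [27, 50, 28]
extract_min()->27, [28, 50]
insert(2) -> [2, 50, 28]
insert(50) -> [2, 50, 28, 50]

Final heap: [2, 50, 28, 50]


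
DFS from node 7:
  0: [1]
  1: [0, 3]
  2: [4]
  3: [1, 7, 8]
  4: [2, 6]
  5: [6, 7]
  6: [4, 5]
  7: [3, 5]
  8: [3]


Visit 7, push [5, 3]
Visit 3, push [8, 1]
Visit 1, push [0]
Visit 0, push []
Visit 8, push []
Visit 5, push [6]
Visit 6, push [4]
Visit 4, push [2]
Visit 2, push []

DFS order: [7, 3, 1, 0, 8, 5, 6, 4, 2]


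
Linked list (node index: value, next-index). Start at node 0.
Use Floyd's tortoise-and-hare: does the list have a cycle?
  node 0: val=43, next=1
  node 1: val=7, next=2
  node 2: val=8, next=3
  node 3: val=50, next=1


Floyd's tortoise (slow, +1) and hare (fast, +2):
  init: slow=0, fast=0
  step 1: slow=1, fast=2
  step 2: slow=2, fast=1
  step 3: slow=3, fast=3
  slow == fast at node 3: cycle detected

Cycle: yes


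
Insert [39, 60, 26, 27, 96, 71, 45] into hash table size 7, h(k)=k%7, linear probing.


Insert 39: h=4 -> slot 4
Insert 60: h=4, 1 probes -> slot 5
Insert 26: h=5, 1 probes -> slot 6
Insert 27: h=6, 1 probes -> slot 0
Insert 96: h=5, 3 probes -> slot 1
Insert 71: h=1, 1 probes -> slot 2
Insert 45: h=3 -> slot 3

Table: [27, 96, 71, 45, 39, 60, 26]


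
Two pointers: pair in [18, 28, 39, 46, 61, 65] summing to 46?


lo=0(18)+hi=5(65)=83
lo=0(18)+hi=4(61)=79
lo=0(18)+hi=3(46)=64
lo=0(18)+hi=2(39)=57
lo=0(18)+hi=1(28)=46

Yes: 18+28=46


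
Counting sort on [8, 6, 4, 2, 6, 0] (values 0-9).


Input: [8, 6, 4, 2, 6, 0]
Counts: [1, 0, 1, 0, 1, 0, 2, 0, 1, 0]

Sorted: [0, 2, 4, 6, 6, 8]


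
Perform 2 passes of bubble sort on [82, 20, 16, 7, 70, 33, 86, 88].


Initial: [82, 20, 16, 7, 70, 33, 86, 88]
Pass 1: [20, 16, 7, 70, 33, 82, 86, 88] (5 swaps)
Pass 2: [16, 7, 20, 33, 70, 82, 86, 88] (3 swaps)

After 2 passes: [16, 7, 20, 33, 70, 82, 86, 88]


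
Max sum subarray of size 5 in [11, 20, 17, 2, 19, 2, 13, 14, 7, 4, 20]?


[0:5]: 69
[1:6]: 60
[2:7]: 53
[3:8]: 50
[4:9]: 55
[5:10]: 40
[6:11]: 58

Max: 69 at [0:5]


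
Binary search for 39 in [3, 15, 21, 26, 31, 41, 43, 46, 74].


Step 1: lo=0, hi=8, mid=4, val=31
Step 2: lo=5, hi=8, mid=6, val=43
Step 3: lo=5, hi=5, mid=5, val=41

Not found


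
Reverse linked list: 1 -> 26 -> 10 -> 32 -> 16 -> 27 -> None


Step 1: curr=1, set curr.next=prev(None) | reversed so far: 1
Step 2: curr=26, set curr.next=prev(1) | reversed so far: 26 -> 1
Step 3: curr=10, set curr.next=prev(26) | reversed so far: 10 -> 26 -> 1
Step 4: curr=32, set curr.next=prev(10) | reversed so far: 32 -> 10 -> 26 -> 1
Step 5: curr=16, set curr.next=prev(32) | reversed so far: 16 -> 32 -> 10 -> 26 -> 1
Step 6: curr=27, set curr.next=prev(16) | reversed so far: 27 -> 16 -> 32 -> 10 -> 26 -> 1

27 -> 16 -> 32 -> 10 -> 26 -> 1 -> None


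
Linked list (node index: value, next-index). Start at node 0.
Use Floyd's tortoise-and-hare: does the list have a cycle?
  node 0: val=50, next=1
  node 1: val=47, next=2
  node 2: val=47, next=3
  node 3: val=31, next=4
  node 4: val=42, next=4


Floyd's tortoise (slow, +1) and hare (fast, +2):
  init: slow=0, fast=0
  step 1: slow=1, fast=2
  step 2: slow=2, fast=4
  step 3: slow=3, fast=4
  step 4: slow=4, fast=4
  slow == fast at node 4: cycle detected

Cycle: yes


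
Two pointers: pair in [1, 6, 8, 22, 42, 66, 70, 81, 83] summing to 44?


lo=0(1)+hi=8(83)=84
lo=0(1)+hi=7(81)=82
lo=0(1)+hi=6(70)=71
lo=0(1)+hi=5(66)=67
lo=0(1)+hi=4(42)=43
lo=1(6)+hi=4(42)=48
lo=1(6)+hi=3(22)=28
lo=2(8)+hi=3(22)=30

No pair found


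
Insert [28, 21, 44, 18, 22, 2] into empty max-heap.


Insert 28: [28]
Insert 21: [28, 21]
Insert 44: [44, 21, 28]
Insert 18: [44, 21, 28, 18]
Insert 22: [44, 22, 28, 18, 21]
Insert 2: [44, 22, 28, 18, 21, 2]

Final heap: [44, 22, 28, 18, 21, 2]


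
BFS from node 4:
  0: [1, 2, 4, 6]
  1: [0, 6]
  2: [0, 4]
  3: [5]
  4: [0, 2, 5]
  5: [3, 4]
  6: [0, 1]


Visit 4, enqueue [0, 2, 5]
Visit 0, enqueue [1, 6]
Visit 2, enqueue []
Visit 5, enqueue [3]
Visit 1, enqueue []
Visit 6, enqueue []
Visit 3, enqueue []

BFS order: [4, 0, 2, 5, 1, 6, 3]


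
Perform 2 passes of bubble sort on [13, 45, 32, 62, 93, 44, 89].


Initial: [13, 45, 32, 62, 93, 44, 89]
Pass 1: [13, 32, 45, 62, 44, 89, 93] (3 swaps)
Pass 2: [13, 32, 45, 44, 62, 89, 93] (1 swaps)

After 2 passes: [13, 32, 45, 44, 62, 89, 93]


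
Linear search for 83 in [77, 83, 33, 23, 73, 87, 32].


i=0: 77!=83
i=1: 83==83 found!

Found at 1, 2 comps


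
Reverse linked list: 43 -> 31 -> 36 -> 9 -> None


Step 1: curr=43, set curr.next=prev(None) | reversed so far: 43
Step 2: curr=31, set curr.next=prev(43) | reversed so far: 31 -> 43
Step 3: curr=36, set curr.next=prev(31) | reversed so far: 36 -> 31 -> 43
Step 4: curr=9, set curr.next=prev(36) | reversed so far: 9 -> 36 -> 31 -> 43

9 -> 36 -> 31 -> 43 -> None


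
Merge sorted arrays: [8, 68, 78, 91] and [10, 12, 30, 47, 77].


Take 8 from A
Take 10 from B
Take 12 from B
Take 30 from B
Take 47 from B
Take 68 from A
Take 77 from B

Merged: [8, 10, 12, 30, 47, 68, 77, 78, 91]


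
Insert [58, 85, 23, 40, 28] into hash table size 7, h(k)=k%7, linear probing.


Insert 58: h=2 -> slot 2
Insert 85: h=1 -> slot 1
Insert 23: h=2, 1 probes -> slot 3
Insert 40: h=5 -> slot 5
Insert 28: h=0 -> slot 0

Table: [28, 85, 58, 23, None, 40, None]


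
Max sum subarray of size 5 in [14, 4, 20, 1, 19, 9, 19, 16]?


[0:5]: 58
[1:6]: 53
[2:7]: 68
[3:8]: 64

Max: 68 at [2:7]


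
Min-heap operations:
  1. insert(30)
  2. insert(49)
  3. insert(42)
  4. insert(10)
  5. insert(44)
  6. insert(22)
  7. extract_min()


insert(30) -> [30]
insert(49) -> [30, 49]
insert(42) -> [30, 49, 42]
insert(10) -> [10, 30, 42, 49]
insert(44) -> [10, 30, 42, 49, 44]
insert(22) -> [10, 30, 22, 49, 44, 42]
extract_min()->10, [22, 30, 42, 49, 44]

Final heap: [22, 30, 42, 49, 44]


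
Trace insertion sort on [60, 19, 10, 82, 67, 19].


Initial: [60, 19, 10, 82, 67, 19]
Insert 19: [19, 60, 10, 82, 67, 19]
Insert 10: [10, 19, 60, 82, 67, 19]
Insert 82: [10, 19, 60, 82, 67, 19]
Insert 67: [10, 19, 60, 67, 82, 19]
Insert 19: [10, 19, 19, 60, 67, 82]

Sorted: [10, 19, 19, 60, 67, 82]


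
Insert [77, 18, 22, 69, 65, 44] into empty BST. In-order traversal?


Insert 77: root
Insert 18: L from 77
Insert 22: L from 77 -> R from 18
Insert 69: L from 77 -> R from 18 -> R from 22
Insert 65: L from 77 -> R from 18 -> R from 22 -> L from 69
Insert 44: L from 77 -> R from 18 -> R from 22 -> L from 69 -> L from 65

In-order: [18, 22, 44, 65, 69, 77]


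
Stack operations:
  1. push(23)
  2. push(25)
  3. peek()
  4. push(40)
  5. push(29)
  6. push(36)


push(23) -> [23]
push(25) -> [23, 25]
peek()->25
push(40) -> [23, 25, 40]
push(29) -> [23, 25, 40, 29]
push(36) -> [23, 25, 40, 29, 36]

Final stack: [23, 25, 40, 29, 36]


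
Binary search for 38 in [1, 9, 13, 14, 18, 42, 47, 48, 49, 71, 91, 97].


Step 1: lo=0, hi=11, mid=5, val=42
Step 2: lo=0, hi=4, mid=2, val=13
Step 3: lo=3, hi=4, mid=3, val=14
Step 4: lo=4, hi=4, mid=4, val=18

Not found


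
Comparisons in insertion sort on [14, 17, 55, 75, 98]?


Algorithm: insertion sort
Input: [14, 17, 55, 75, 98]
Sorted: [14, 17, 55, 75, 98]

4


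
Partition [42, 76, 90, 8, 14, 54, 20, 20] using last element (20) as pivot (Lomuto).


Pivot: 20
  8 <= 20: swap -> [8, 76, 90, 42, 14, 54, 20, 20]
  14 <= 20: swap -> [8, 14, 90, 42, 76, 54, 20, 20]
  20 <= 20: swap -> [8, 14, 20, 42, 76, 54, 90, 20]
Place pivot at 3: [8, 14, 20, 20, 76, 54, 90, 42]

Partitioned: [8, 14, 20, 20, 76, 54, 90, 42]


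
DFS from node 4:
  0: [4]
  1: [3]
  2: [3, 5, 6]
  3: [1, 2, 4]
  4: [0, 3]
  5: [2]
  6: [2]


Visit 4, push [3, 0]
Visit 0, push []
Visit 3, push [2, 1]
Visit 1, push []
Visit 2, push [6, 5]
Visit 5, push []
Visit 6, push []

DFS order: [4, 0, 3, 1, 2, 5, 6]


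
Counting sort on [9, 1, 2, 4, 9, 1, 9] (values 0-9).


Input: [9, 1, 2, 4, 9, 1, 9]
Counts: [0, 2, 1, 0, 1, 0, 0, 0, 0, 3]

Sorted: [1, 1, 2, 4, 9, 9, 9]


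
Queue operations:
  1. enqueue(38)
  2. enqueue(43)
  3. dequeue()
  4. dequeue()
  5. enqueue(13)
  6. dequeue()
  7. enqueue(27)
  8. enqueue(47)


enqueue(38) -> [38]
enqueue(43) -> [38, 43]
dequeue()->38, [43]
dequeue()->43, []
enqueue(13) -> [13]
dequeue()->13, []
enqueue(27) -> [27]
enqueue(47) -> [27, 47]

Final queue: [27, 47]


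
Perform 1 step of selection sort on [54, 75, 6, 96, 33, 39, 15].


Initial: [54, 75, 6, 96, 33, 39, 15]
Step 1: min=6 at 2
  Swap: [6, 75, 54, 96, 33, 39, 15]

After 1 step: [6, 75, 54, 96, 33, 39, 15]


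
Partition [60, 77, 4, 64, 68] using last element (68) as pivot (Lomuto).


Pivot: 68
  60 <= 68: advance i (no swap)
  4 <= 68: swap -> [60, 4, 77, 64, 68]
  64 <= 68: swap -> [60, 4, 64, 77, 68]
Place pivot at 3: [60, 4, 64, 68, 77]

Partitioned: [60, 4, 64, 68, 77]


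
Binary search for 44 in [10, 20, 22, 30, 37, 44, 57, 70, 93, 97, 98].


Step 1: lo=0, hi=10, mid=5, val=44

Found at index 5


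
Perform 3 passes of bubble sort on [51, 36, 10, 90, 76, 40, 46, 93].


Initial: [51, 36, 10, 90, 76, 40, 46, 93]
Pass 1: [36, 10, 51, 76, 40, 46, 90, 93] (5 swaps)
Pass 2: [10, 36, 51, 40, 46, 76, 90, 93] (3 swaps)
Pass 3: [10, 36, 40, 46, 51, 76, 90, 93] (2 swaps)

After 3 passes: [10, 36, 40, 46, 51, 76, 90, 93]


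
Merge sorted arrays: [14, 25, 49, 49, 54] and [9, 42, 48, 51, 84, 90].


Take 9 from B
Take 14 from A
Take 25 from A
Take 42 from B
Take 48 from B
Take 49 from A
Take 49 from A
Take 51 from B
Take 54 from A

Merged: [9, 14, 25, 42, 48, 49, 49, 51, 54, 84, 90]


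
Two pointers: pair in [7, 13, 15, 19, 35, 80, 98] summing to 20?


lo=0(7)+hi=6(98)=105
lo=0(7)+hi=5(80)=87
lo=0(7)+hi=4(35)=42
lo=0(7)+hi=3(19)=26
lo=0(7)+hi=2(15)=22
lo=0(7)+hi=1(13)=20

Yes: 7+13=20


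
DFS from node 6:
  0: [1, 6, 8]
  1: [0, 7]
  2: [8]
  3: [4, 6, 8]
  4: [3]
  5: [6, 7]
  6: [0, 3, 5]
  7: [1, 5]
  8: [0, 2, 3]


Visit 6, push [5, 3, 0]
Visit 0, push [8, 1]
Visit 1, push [7]
Visit 7, push [5]
Visit 5, push []
Visit 8, push [3, 2]
Visit 2, push []
Visit 3, push [4]
Visit 4, push []

DFS order: [6, 0, 1, 7, 5, 8, 2, 3, 4]


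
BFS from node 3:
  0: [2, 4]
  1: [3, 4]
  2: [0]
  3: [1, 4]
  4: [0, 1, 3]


Visit 3, enqueue [1, 4]
Visit 1, enqueue []
Visit 4, enqueue [0]
Visit 0, enqueue [2]
Visit 2, enqueue []

BFS order: [3, 1, 4, 0, 2]


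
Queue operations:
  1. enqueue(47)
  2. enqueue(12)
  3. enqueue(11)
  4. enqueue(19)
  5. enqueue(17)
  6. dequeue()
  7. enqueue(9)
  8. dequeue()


enqueue(47) -> [47]
enqueue(12) -> [47, 12]
enqueue(11) -> [47, 12, 11]
enqueue(19) -> [47, 12, 11, 19]
enqueue(17) -> [47, 12, 11, 19, 17]
dequeue()->47, [12, 11, 19, 17]
enqueue(9) -> [12, 11, 19, 17, 9]
dequeue()->12, [11, 19, 17, 9]

Final queue: [11, 19, 17, 9]


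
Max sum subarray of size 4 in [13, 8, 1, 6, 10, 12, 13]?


[0:4]: 28
[1:5]: 25
[2:6]: 29
[3:7]: 41

Max: 41 at [3:7]


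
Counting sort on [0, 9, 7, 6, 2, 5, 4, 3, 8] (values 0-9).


Input: [0, 9, 7, 6, 2, 5, 4, 3, 8]
Counts: [1, 0, 1, 1, 1, 1, 1, 1, 1, 1]

Sorted: [0, 2, 3, 4, 5, 6, 7, 8, 9]


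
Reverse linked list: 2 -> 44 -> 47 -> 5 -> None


Step 1: curr=2, set curr.next=prev(None) | reversed so far: 2
Step 2: curr=44, set curr.next=prev(2) | reversed so far: 44 -> 2
Step 3: curr=47, set curr.next=prev(44) | reversed so far: 47 -> 44 -> 2
Step 4: curr=5, set curr.next=prev(47) | reversed so far: 5 -> 47 -> 44 -> 2

5 -> 47 -> 44 -> 2 -> None


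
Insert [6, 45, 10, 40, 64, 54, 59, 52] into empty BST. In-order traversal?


Insert 6: root
Insert 45: R from 6
Insert 10: R from 6 -> L from 45
Insert 40: R from 6 -> L from 45 -> R from 10
Insert 64: R from 6 -> R from 45
Insert 54: R from 6 -> R from 45 -> L from 64
Insert 59: R from 6 -> R from 45 -> L from 64 -> R from 54
Insert 52: R from 6 -> R from 45 -> L from 64 -> L from 54

In-order: [6, 10, 40, 45, 52, 54, 59, 64]


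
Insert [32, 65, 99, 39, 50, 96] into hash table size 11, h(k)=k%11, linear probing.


Insert 32: h=10 -> slot 10
Insert 65: h=10, 1 probes -> slot 0
Insert 99: h=0, 1 probes -> slot 1
Insert 39: h=6 -> slot 6
Insert 50: h=6, 1 probes -> slot 7
Insert 96: h=8 -> slot 8

Table: [65, 99, None, None, None, None, 39, 50, 96, None, 32]


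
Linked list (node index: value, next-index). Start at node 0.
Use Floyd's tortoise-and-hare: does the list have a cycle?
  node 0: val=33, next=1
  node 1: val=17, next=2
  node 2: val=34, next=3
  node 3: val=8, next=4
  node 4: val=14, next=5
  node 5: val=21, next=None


Floyd's tortoise (slow, +1) and hare (fast, +2):
  init: slow=0, fast=0
  step 1: slow=1, fast=2
  step 2: slow=2, fast=4
  step 3: fast 4->5->None, no cycle

Cycle: no


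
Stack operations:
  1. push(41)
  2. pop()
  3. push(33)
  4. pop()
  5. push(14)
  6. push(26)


push(41) -> [41]
pop()->41, []
push(33) -> [33]
pop()->33, []
push(14) -> [14]
push(26) -> [14, 26]

Final stack: [14, 26]


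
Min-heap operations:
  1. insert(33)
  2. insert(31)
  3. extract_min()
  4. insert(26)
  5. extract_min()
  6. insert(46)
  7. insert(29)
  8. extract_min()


insert(33) -> [33]
insert(31) -> [31, 33]
extract_min()->31, [33]
insert(26) -> [26, 33]
extract_min()->26, [33]
insert(46) -> [33, 46]
insert(29) -> [29, 46, 33]
extract_min()->29, [33, 46]

Final heap: [33, 46]


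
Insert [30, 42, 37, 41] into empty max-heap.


Insert 30: [30]
Insert 42: [42, 30]
Insert 37: [42, 30, 37]
Insert 41: [42, 41, 37, 30]

Final heap: [42, 41, 37, 30]


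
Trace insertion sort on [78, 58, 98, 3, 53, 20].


Initial: [78, 58, 98, 3, 53, 20]
Insert 58: [58, 78, 98, 3, 53, 20]
Insert 98: [58, 78, 98, 3, 53, 20]
Insert 3: [3, 58, 78, 98, 53, 20]
Insert 53: [3, 53, 58, 78, 98, 20]
Insert 20: [3, 20, 53, 58, 78, 98]

Sorted: [3, 20, 53, 58, 78, 98]


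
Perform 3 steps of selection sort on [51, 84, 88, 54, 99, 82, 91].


Initial: [51, 84, 88, 54, 99, 82, 91]
Step 1: min=51 at 0
  Swap: [51, 84, 88, 54, 99, 82, 91]
Step 2: min=54 at 3
  Swap: [51, 54, 88, 84, 99, 82, 91]
Step 3: min=82 at 5
  Swap: [51, 54, 82, 84, 99, 88, 91]

After 3 steps: [51, 54, 82, 84, 99, 88, 91]


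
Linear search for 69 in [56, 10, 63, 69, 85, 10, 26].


i=0: 56!=69
i=1: 10!=69
i=2: 63!=69
i=3: 69==69 found!

Found at 3, 4 comps


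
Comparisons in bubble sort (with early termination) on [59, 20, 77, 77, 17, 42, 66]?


Algorithm: bubble sort (with early termination)
Input: [59, 20, 77, 77, 17, 42, 66]
Sorted: [17, 20, 42, 59, 66, 77, 77]

20


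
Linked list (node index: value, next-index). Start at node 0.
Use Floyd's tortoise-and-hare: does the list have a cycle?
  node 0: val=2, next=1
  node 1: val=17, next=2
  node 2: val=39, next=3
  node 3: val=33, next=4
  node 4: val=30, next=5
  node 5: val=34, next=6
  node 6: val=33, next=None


Floyd's tortoise (slow, +1) and hare (fast, +2):
  init: slow=0, fast=0
  step 1: slow=1, fast=2
  step 2: slow=2, fast=4
  step 3: slow=3, fast=6
  step 4: fast -> None, no cycle

Cycle: no


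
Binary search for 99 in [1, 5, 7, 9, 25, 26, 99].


Step 1: lo=0, hi=6, mid=3, val=9
Step 2: lo=4, hi=6, mid=5, val=26
Step 3: lo=6, hi=6, mid=6, val=99

Found at index 6


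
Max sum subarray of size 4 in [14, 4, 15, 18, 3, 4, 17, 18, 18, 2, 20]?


[0:4]: 51
[1:5]: 40
[2:6]: 40
[3:7]: 42
[4:8]: 42
[5:9]: 57
[6:10]: 55
[7:11]: 58

Max: 58 at [7:11]


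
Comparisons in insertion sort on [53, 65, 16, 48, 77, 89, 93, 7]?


Algorithm: insertion sort
Input: [53, 65, 16, 48, 77, 89, 93, 7]
Sorted: [7, 16, 48, 53, 65, 77, 89, 93]

16


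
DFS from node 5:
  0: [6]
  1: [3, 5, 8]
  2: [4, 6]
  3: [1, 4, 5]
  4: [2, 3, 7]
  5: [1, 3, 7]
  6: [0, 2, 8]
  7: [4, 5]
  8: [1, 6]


Visit 5, push [7, 3, 1]
Visit 1, push [8, 3]
Visit 3, push [4]
Visit 4, push [7, 2]
Visit 2, push [6]
Visit 6, push [8, 0]
Visit 0, push []
Visit 8, push []
Visit 7, push []

DFS order: [5, 1, 3, 4, 2, 6, 0, 8, 7]


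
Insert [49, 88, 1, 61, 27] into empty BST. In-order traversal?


Insert 49: root
Insert 88: R from 49
Insert 1: L from 49
Insert 61: R from 49 -> L from 88
Insert 27: L from 49 -> R from 1

In-order: [1, 27, 49, 61, 88]


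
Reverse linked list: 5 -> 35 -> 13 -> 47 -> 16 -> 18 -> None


Step 1: curr=5, set curr.next=prev(None) | reversed so far: 5
Step 2: curr=35, set curr.next=prev(5) | reversed so far: 35 -> 5
Step 3: curr=13, set curr.next=prev(35) | reversed so far: 13 -> 35 -> 5
Step 4: curr=47, set curr.next=prev(13) | reversed so far: 47 -> 13 -> 35 -> 5
Step 5: curr=16, set curr.next=prev(47) | reversed so far: 16 -> 47 -> 13 -> 35 -> 5
Step 6: curr=18, set curr.next=prev(16) | reversed so far: 18 -> 16 -> 47 -> 13 -> 35 -> 5

18 -> 16 -> 47 -> 13 -> 35 -> 5 -> None


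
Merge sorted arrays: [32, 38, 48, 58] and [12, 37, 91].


Take 12 from B
Take 32 from A
Take 37 from B
Take 38 from A
Take 48 from A
Take 58 from A

Merged: [12, 32, 37, 38, 48, 58, 91]


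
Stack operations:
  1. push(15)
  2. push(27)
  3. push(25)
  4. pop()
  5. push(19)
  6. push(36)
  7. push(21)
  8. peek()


push(15) -> [15]
push(27) -> [15, 27]
push(25) -> [15, 27, 25]
pop()->25, [15, 27]
push(19) -> [15, 27, 19]
push(36) -> [15, 27, 19, 36]
push(21) -> [15, 27, 19, 36, 21]
peek()->21

Final stack: [15, 27, 19, 36, 21]


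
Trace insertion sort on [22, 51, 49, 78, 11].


Initial: [22, 51, 49, 78, 11]
Insert 51: [22, 51, 49, 78, 11]
Insert 49: [22, 49, 51, 78, 11]
Insert 78: [22, 49, 51, 78, 11]
Insert 11: [11, 22, 49, 51, 78]

Sorted: [11, 22, 49, 51, 78]


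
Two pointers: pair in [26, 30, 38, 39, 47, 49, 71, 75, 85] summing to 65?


lo=0(26)+hi=8(85)=111
lo=0(26)+hi=7(75)=101
lo=0(26)+hi=6(71)=97
lo=0(26)+hi=5(49)=75
lo=0(26)+hi=4(47)=73
lo=0(26)+hi=3(39)=65

Yes: 26+39=65


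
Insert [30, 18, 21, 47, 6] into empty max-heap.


Insert 30: [30]
Insert 18: [30, 18]
Insert 21: [30, 18, 21]
Insert 47: [47, 30, 21, 18]
Insert 6: [47, 30, 21, 18, 6]

Final heap: [47, 30, 21, 18, 6]


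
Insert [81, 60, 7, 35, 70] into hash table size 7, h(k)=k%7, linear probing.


Insert 81: h=4 -> slot 4
Insert 60: h=4, 1 probes -> slot 5
Insert 7: h=0 -> slot 0
Insert 35: h=0, 1 probes -> slot 1
Insert 70: h=0, 2 probes -> slot 2

Table: [7, 35, 70, None, 81, 60, None]


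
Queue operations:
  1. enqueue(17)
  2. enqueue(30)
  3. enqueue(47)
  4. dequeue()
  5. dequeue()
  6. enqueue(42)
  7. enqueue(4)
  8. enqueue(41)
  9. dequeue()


enqueue(17) -> [17]
enqueue(30) -> [17, 30]
enqueue(47) -> [17, 30, 47]
dequeue()->17, [30, 47]
dequeue()->30, [47]
enqueue(42) -> [47, 42]
enqueue(4) -> [47, 42, 4]
enqueue(41) -> [47, 42, 4, 41]
dequeue()->47, [42, 4, 41]

Final queue: [42, 4, 41]


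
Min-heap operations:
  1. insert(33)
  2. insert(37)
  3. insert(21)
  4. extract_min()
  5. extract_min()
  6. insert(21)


insert(33) -> [33]
insert(37) -> [33, 37]
insert(21) -> [21, 37, 33]
extract_min()->21, [33, 37]
extract_min()->33, [37]
insert(21) -> [21, 37]

Final heap: [21, 37]


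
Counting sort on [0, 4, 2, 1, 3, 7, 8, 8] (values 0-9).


Input: [0, 4, 2, 1, 3, 7, 8, 8]
Counts: [1, 1, 1, 1, 1, 0, 0, 1, 2, 0]

Sorted: [0, 1, 2, 3, 4, 7, 8, 8]


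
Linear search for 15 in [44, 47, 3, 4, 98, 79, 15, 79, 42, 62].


i=0: 44!=15
i=1: 47!=15
i=2: 3!=15
i=3: 4!=15
i=4: 98!=15
i=5: 79!=15
i=6: 15==15 found!

Found at 6, 7 comps


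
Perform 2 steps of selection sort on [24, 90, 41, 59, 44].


Initial: [24, 90, 41, 59, 44]
Step 1: min=24 at 0
  Swap: [24, 90, 41, 59, 44]
Step 2: min=41 at 2
  Swap: [24, 41, 90, 59, 44]

After 2 steps: [24, 41, 90, 59, 44]


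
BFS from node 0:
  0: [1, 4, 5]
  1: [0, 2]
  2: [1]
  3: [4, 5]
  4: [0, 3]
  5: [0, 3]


Visit 0, enqueue [1, 4, 5]
Visit 1, enqueue [2]
Visit 4, enqueue [3]
Visit 5, enqueue []
Visit 2, enqueue []
Visit 3, enqueue []

BFS order: [0, 1, 4, 5, 2, 3]


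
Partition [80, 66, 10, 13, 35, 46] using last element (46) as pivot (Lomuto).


Pivot: 46
  10 <= 46: swap -> [10, 66, 80, 13, 35, 46]
  13 <= 46: swap -> [10, 13, 80, 66, 35, 46]
  35 <= 46: swap -> [10, 13, 35, 66, 80, 46]
Place pivot at 3: [10, 13, 35, 46, 80, 66]

Partitioned: [10, 13, 35, 46, 80, 66]


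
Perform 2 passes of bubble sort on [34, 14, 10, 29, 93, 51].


Initial: [34, 14, 10, 29, 93, 51]
Pass 1: [14, 10, 29, 34, 51, 93] (4 swaps)
Pass 2: [10, 14, 29, 34, 51, 93] (1 swaps)

After 2 passes: [10, 14, 29, 34, 51, 93]


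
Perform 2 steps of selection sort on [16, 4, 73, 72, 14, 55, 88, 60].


Initial: [16, 4, 73, 72, 14, 55, 88, 60]
Step 1: min=4 at 1
  Swap: [4, 16, 73, 72, 14, 55, 88, 60]
Step 2: min=14 at 4
  Swap: [4, 14, 73, 72, 16, 55, 88, 60]

After 2 steps: [4, 14, 73, 72, 16, 55, 88, 60]


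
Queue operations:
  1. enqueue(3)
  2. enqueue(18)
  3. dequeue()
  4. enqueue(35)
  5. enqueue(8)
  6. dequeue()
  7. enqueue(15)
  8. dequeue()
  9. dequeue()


enqueue(3) -> [3]
enqueue(18) -> [3, 18]
dequeue()->3, [18]
enqueue(35) -> [18, 35]
enqueue(8) -> [18, 35, 8]
dequeue()->18, [35, 8]
enqueue(15) -> [35, 8, 15]
dequeue()->35, [8, 15]
dequeue()->8, [15]

Final queue: [15]


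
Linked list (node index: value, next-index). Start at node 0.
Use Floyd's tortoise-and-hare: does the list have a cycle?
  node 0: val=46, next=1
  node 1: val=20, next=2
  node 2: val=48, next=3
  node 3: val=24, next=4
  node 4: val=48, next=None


Floyd's tortoise (slow, +1) and hare (fast, +2):
  init: slow=0, fast=0
  step 1: slow=1, fast=2
  step 2: slow=2, fast=4
  step 3: fast -> None, no cycle

Cycle: no


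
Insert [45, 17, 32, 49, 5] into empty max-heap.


Insert 45: [45]
Insert 17: [45, 17]
Insert 32: [45, 17, 32]
Insert 49: [49, 45, 32, 17]
Insert 5: [49, 45, 32, 17, 5]

Final heap: [49, 45, 32, 17, 5]


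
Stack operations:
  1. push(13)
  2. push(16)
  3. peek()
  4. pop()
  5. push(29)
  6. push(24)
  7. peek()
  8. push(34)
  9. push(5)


push(13) -> [13]
push(16) -> [13, 16]
peek()->16
pop()->16, [13]
push(29) -> [13, 29]
push(24) -> [13, 29, 24]
peek()->24
push(34) -> [13, 29, 24, 34]
push(5) -> [13, 29, 24, 34, 5]

Final stack: [13, 29, 24, 34, 5]


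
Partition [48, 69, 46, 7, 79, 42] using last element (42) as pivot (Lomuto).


Pivot: 42
  7 <= 42: swap -> [7, 69, 46, 48, 79, 42]
Place pivot at 1: [7, 42, 46, 48, 79, 69]

Partitioned: [7, 42, 46, 48, 79, 69]


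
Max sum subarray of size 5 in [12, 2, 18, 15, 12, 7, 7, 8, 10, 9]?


[0:5]: 59
[1:6]: 54
[2:7]: 59
[3:8]: 49
[4:9]: 44
[5:10]: 41

Max: 59 at [0:5]


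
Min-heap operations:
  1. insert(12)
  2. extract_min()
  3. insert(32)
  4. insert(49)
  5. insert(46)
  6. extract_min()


insert(12) -> [12]
extract_min()->12, []
insert(32) -> [32]
insert(49) -> [32, 49]
insert(46) -> [32, 49, 46]
extract_min()->32, [46, 49]

Final heap: [46, 49]


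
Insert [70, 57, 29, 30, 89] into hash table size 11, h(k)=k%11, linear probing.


Insert 70: h=4 -> slot 4
Insert 57: h=2 -> slot 2
Insert 29: h=7 -> slot 7
Insert 30: h=8 -> slot 8
Insert 89: h=1 -> slot 1

Table: [None, 89, 57, None, 70, None, None, 29, 30, None, None]


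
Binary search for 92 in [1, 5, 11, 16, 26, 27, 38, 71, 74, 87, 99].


Step 1: lo=0, hi=10, mid=5, val=27
Step 2: lo=6, hi=10, mid=8, val=74
Step 3: lo=9, hi=10, mid=9, val=87
Step 4: lo=10, hi=10, mid=10, val=99

Not found


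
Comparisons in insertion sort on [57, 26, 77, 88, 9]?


Algorithm: insertion sort
Input: [57, 26, 77, 88, 9]
Sorted: [9, 26, 57, 77, 88]

7


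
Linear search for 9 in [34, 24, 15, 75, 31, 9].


i=0: 34!=9
i=1: 24!=9
i=2: 15!=9
i=3: 75!=9
i=4: 31!=9
i=5: 9==9 found!

Found at 5, 6 comps


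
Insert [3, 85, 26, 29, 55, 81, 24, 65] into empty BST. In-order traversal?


Insert 3: root
Insert 85: R from 3
Insert 26: R from 3 -> L from 85
Insert 29: R from 3 -> L from 85 -> R from 26
Insert 55: R from 3 -> L from 85 -> R from 26 -> R from 29
Insert 81: R from 3 -> L from 85 -> R from 26 -> R from 29 -> R from 55
Insert 24: R from 3 -> L from 85 -> L from 26
Insert 65: R from 3 -> L from 85 -> R from 26 -> R from 29 -> R from 55 -> L from 81

In-order: [3, 24, 26, 29, 55, 65, 81, 85]


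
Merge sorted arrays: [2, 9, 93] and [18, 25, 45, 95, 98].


Take 2 from A
Take 9 from A
Take 18 from B
Take 25 from B
Take 45 from B
Take 93 from A

Merged: [2, 9, 18, 25, 45, 93, 95, 98]


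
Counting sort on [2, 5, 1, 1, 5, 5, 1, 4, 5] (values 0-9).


Input: [2, 5, 1, 1, 5, 5, 1, 4, 5]
Counts: [0, 3, 1, 0, 1, 4, 0, 0, 0, 0]

Sorted: [1, 1, 1, 2, 4, 5, 5, 5, 5]


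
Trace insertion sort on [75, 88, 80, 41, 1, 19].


Initial: [75, 88, 80, 41, 1, 19]
Insert 88: [75, 88, 80, 41, 1, 19]
Insert 80: [75, 80, 88, 41, 1, 19]
Insert 41: [41, 75, 80, 88, 1, 19]
Insert 1: [1, 41, 75, 80, 88, 19]
Insert 19: [1, 19, 41, 75, 80, 88]

Sorted: [1, 19, 41, 75, 80, 88]


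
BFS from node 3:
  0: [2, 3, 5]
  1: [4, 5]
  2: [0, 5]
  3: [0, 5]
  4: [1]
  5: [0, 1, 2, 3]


Visit 3, enqueue [0, 5]
Visit 0, enqueue [2]
Visit 5, enqueue [1]
Visit 2, enqueue []
Visit 1, enqueue [4]
Visit 4, enqueue []

BFS order: [3, 0, 5, 2, 1, 4]


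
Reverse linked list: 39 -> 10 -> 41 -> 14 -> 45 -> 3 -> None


Step 1: curr=39, set curr.next=prev(None) | reversed so far: 39
Step 2: curr=10, set curr.next=prev(39) | reversed so far: 10 -> 39
Step 3: curr=41, set curr.next=prev(10) | reversed so far: 41 -> 10 -> 39
Step 4: curr=14, set curr.next=prev(41) | reversed so far: 14 -> 41 -> 10 -> 39
Step 5: curr=45, set curr.next=prev(14) | reversed so far: 45 -> 14 -> 41 -> 10 -> 39
Step 6: curr=3, set curr.next=prev(45) | reversed so far: 3 -> 45 -> 14 -> 41 -> 10 -> 39

3 -> 45 -> 14 -> 41 -> 10 -> 39 -> None


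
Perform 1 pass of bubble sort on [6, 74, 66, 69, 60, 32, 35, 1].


Initial: [6, 74, 66, 69, 60, 32, 35, 1]
Pass 1: [6, 66, 69, 60, 32, 35, 1, 74] (6 swaps)

After 1 pass: [6, 66, 69, 60, 32, 35, 1, 74]


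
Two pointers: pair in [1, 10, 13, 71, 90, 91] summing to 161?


lo=0(1)+hi=5(91)=92
lo=1(10)+hi=5(91)=101
lo=2(13)+hi=5(91)=104
lo=3(71)+hi=5(91)=162
lo=3(71)+hi=4(90)=161

Yes: 71+90=161


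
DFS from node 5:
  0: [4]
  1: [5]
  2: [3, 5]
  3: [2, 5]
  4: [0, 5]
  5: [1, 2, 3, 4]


Visit 5, push [4, 3, 2, 1]
Visit 1, push []
Visit 2, push [3]
Visit 3, push []
Visit 4, push [0]
Visit 0, push []

DFS order: [5, 1, 2, 3, 4, 0]


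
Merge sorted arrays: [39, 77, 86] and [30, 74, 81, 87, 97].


Take 30 from B
Take 39 from A
Take 74 from B
Take 77 from A
Take 81 from B
Take 86 from A

Merged: [30, 39, 74, 77, 81, 86, 87, 97]


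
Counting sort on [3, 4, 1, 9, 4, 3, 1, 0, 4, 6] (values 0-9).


Input: [3, 4, 1, 9, 4, 3, 1, 0, 4, 6]
Counts: [1, 2, 0, 2, 3, 0, 1, 0, 0, 1]

Sorted: [0, 1, 1, 3, 3, 4, 4, 4, 6, 9]


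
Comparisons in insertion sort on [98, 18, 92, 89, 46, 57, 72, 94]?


Algorithm: insertion sort
Input: [98, 18, 92, 89, 46, 57, 72, 94]
Sorted: [18, 46, 57, 72, 89, 92, 94, 98]

20


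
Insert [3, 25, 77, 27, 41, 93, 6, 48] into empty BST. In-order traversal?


Insert 3: root
Insert 25: R from 3
Insert 77: R from 3 -> R from 25
Insert 27: R from 3 -> R from 25 -> L from 77
Insert 41: R from 3 -> R from 25 -> L from 77 -> R from 27
Insert 93: R from 3 -> R from 25 -> R from 77
Insert 6: R from 3 -> L from 25
Insert 48: R from 3 -> R from 25 -> L from 77 -> R from 27 -> R from 41

In-order: [3, 6, 25, 27, 41, 48, 77, 93]


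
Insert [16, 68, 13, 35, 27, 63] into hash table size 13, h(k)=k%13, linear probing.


Insert 16: h=3 -> slot 3
Insert 68: h=3, 1 probes -> slot 4
Insert 13: h=0 -> slot 0
Insert 35: h=9 -> slot 9
Insert 27: h=1 -> slot 1
Insert 63: h=11 -> slot 11

Table: [13, 27, None, 16, 68, None, None, None, None, 35, None, 63, None]


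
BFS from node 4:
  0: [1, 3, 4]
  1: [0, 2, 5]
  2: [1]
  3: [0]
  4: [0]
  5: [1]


Visit 4, enqueue [0]
Visit 0, enqueue [1, 3]
Visit 1, enqueue [2, 5]
Visit 3, enqueue []
Visit 2, enqueue []
Visit 5, enqueue []

BFS order: [4, 0, 1, 3, 2, 5]


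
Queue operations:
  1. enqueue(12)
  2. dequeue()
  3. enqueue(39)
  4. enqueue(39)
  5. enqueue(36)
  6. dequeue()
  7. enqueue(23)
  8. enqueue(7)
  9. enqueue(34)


enqueue(12) -> [12]
dequeue()->12, []
enqueue(39) -> [39]
enqueue(39) -> [39, 39]
enqueue(36) -> [39, 39, 36]
dequeue()->39, [39, 36]
enqueue(23) -> [39, 36, 23]
enqueue(7) -> [39, 36, 23, 7]
enqueue(34) -> [39, 36, 23, 7, 34]

Final queue: [39, 36, 23, 7, 34]


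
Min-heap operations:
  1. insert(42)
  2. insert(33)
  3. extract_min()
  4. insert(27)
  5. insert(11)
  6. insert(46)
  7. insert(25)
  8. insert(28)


insert(42) -> [42]
insert(33) -> [33, 42]
extract_min()->33, [42]
insert(27) -> [27, 42]
insert(11) -> [11, 42, 27]
insert(46) -> [11, 42, 27, 46]
insert(25) -> [11, 25, 27, 46, 42]
insert(28) -> [11, 25, 27, 46, 42, 28]

Final heap: [11, 25, 27, 46, 42, 28]


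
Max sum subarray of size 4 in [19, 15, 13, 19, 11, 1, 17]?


[0:4]: 66
[1:5]: 58
[2:6]: 44
[3:7]: 48

Max: 66 at [0:4]


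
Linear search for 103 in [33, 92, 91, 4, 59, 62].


i=0: 33!=103
i=1: 92!=103
i=2: 91!=103
i=3: 4!=103
i=4: 59!=103
i=5: 62!=103

Not found, 6 comps


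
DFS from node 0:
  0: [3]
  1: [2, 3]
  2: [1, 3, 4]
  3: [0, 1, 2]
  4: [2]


Visit 0, push [3]
Visit 3, push [2, 1]
Visit 1, push [2]
Visit 2, push [4]
Visit 4, push []

DFS order: [0, 3, 1, 2, 4]


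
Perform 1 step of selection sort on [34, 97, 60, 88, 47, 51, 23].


Initial: [34, 97, 60, 88, 47, 51, 23]
Step 1: min=23 at 6
  Swap: [23, 97, 60, 88, 47, 51, 34]

After 1 step: [23, 97, 60, 88, 47, 51, 34]


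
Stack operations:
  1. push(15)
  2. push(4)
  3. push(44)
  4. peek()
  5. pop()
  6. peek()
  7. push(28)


push(15) -> [15]
push(4) -> [15, 4]
push(44) -> [15, 4, 44]
peek()->44
pop()->44, [15, 4]
peek()->4
push(28) -> [15, 4, 28]

Final stack: [15, 4, 28]


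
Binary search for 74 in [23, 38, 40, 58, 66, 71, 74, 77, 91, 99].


Step 1: lo=0, hi=9, mid=4, val=66
Step 2: lo=5, hi=9, mid=7, val=77
Step 3: lo=5, hi=6, mid=5, val=71
Step 4: lo=6, hi=6, mid=6, val=74

Found at index 6


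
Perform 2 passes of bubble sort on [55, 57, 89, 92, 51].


Initial: [55, 57, 89, 92, 51]
Pass 1: [55, 57, 89, 51, 92] (1 swaps)
Pass 2: [55, 57, 51, 89, 92] (1 swaps)

After 2 passes: [55, 57, 51, 89, 92]


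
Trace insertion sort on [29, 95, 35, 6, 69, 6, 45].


Initial: [29, 95, 35, 6, 69, 6, 45]
Insert 95: [29, 95, 35, 6, 69, 6, 45]
Insert 35: [29, 35, 95, 6, 69, 6, 45]
Insert 6: [6, 29, 35, 95, 69, 6, 45]
Insert 69: [6, 29, 35, 69, 95, 6, 45]
Insert 6: [6, 6, 29, 35, 69, 95, 45]
Insert 45: [6, 6, 29, 35, 45, 69, 95]

Sorted: [6, 6, 29, 35, 45, 69, 95]


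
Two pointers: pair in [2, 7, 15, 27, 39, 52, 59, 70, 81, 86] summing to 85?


lo=0(2)+hi=9(86)=88
lo=0(2)+hi=8(81)=83
lo=1(7)+hi=8(81)=88
lo=1(7)+hi=7(70)=77
lo=2(15)+hi=7(70)=85

Yes: 15+70=85


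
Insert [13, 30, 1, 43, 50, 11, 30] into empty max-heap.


Insert 13: [13]
Insert 30: [30, 13]
Insert 1: [30, 13, 1]
Insert 43: [43, 30, 1, 13]
Insert 50: [50, 43, 1, 13, 30]
Insert 11: [50, 43, 11, 13, 30, 1]
Insert 30: [50, 43, 30, 13, 30, 1, 11]

Final heap: [50, 43, 30, 13, 30, 1, 11]


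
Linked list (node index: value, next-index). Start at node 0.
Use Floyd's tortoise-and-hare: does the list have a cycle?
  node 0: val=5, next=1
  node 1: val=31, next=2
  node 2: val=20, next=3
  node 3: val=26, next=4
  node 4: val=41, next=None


Floyd's tortoise (slow, +1) and hare (fast, +2):
  init: slow=0, fast=0
  step 1: slow=1, fast=2
  step 2: slow=2, fast=4
  step 3: fast -> None, no cycle

Cycle: no


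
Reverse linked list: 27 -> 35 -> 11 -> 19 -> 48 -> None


Step 1: curr=27, set curr.next=prev(None) | reversed so far: 27
Step 2: curr=35, set curr.next=prev(27) | reversed so far: 35 -> 27
Step 3: curr=11, set curr.next=prev(35) | reversed so far: 11 -> 35 -> 27
Step 4: curr=19, set curr.next=prev(11) | reversed so far: 19 -> 11 -> 35 -> 27
Step 5: curr=48, set curr.next=prev(19) | reversed so far: 48 -> 19 -> 11 -> 35 -> 27

48 -> 19 -> 11 -> 35 -> 27 -> None


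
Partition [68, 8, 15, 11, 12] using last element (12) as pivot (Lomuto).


Pivot: 12
  8 <= 12: swap -> [8, 68, 15, 11, 12]
  11 <= 12: swap -> [8, 11, 15, 68, 12]
Place pivot at 2: [8, 11, 12, 68, 15]

Partitioned: [8, 11, 12, 68, 15]


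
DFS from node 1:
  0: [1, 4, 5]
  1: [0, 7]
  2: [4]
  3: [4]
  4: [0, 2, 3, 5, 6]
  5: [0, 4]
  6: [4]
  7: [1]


Visit 1, push [7, 0]
Visit 0, push [5, 4]
Visit 4, push [6, 5, 3, 2]
Visit 2, push []
Visit 3, push []
Visit 5, push []
Visit 6, push []
Visit 7, push []

DFS order: [1, 0, 4, 2, 3, 5, 6, 7]


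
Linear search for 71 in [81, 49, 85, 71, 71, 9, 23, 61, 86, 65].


i=0: 81!=71
i=1: 49!=71
i=2: 85!=71
i=3: 71==71 found!

Found at 3, 4 comps


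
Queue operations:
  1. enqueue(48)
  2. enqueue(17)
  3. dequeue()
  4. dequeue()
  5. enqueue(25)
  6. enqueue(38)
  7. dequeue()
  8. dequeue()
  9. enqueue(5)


enqueue(48) -> [48]
enqueue(17) -> [48, 17]
dequeue()->48, [17]
dequeue()->17, []
enqueue(25) -> [25]
enqueue(38) -> [25, 38]
dequeue()->25, [38]
dequeue()->38, []
enqueue(5) -> [5]

Final queue: [5]


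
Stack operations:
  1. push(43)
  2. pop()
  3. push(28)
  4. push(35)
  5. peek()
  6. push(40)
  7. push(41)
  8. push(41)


push(43) -> [43]
pop()->43, []
push(28) -> [28]
push(35) -> [28, 35]
peek()->35
push(40) -> [28, 35, 40]
push(41) -> [28, 35, 40, 41]
push(41) -> [28, 35, 40, 41, 41]

Final stack: [28, 35, 40, 41, 41]


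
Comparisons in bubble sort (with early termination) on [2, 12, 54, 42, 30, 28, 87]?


Algorithm: bubble sort (with early termination)
Input: [2, 12, 54, 42, 30, 28, 87]
Sorted: [2, 12, 28, 30, 42, 54, 87]

18


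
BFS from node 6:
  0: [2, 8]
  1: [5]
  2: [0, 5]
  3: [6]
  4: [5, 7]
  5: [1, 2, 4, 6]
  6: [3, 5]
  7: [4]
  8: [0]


Visit 6, enqueue [3, 5]
Visit 3, enqueue []
Visit 5, enqueue [1, 2, 4]
Visit 1, enqueue []
Visit 2, enqueue [0]
Visit 4, enqueue [7]
Visit 0, enqueue [8]
Visit 7, enqueue []
Visit 8, enqueue []

BFS order: [6, 3, 5, 1, 2, 4, 0, 7, 8]


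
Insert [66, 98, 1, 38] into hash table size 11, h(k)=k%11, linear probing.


Insert 66: h=0 -> slot 0
Insert 98: h=10 -> slot 10
Insert 1: h=1 -> slot 1
Insert 38: h=5 -> slot 5

Table: [66, 1, None, None, None, 38, None, None, None, None, 98]


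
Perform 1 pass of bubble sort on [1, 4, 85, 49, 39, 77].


Initial: [1, 4, 85, 49, 39, 77]
Pass 1: [1, 4, 49, 39, 77, 85] (3 swaps)

After 1 pass: [1, 4, 49, 39, 77, 85]


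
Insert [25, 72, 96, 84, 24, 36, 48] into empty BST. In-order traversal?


Insert 25: root
Insert 72: R from 25
Insert 96: R from 25 -> R from 72
Insert 84: R from 25 -> R from 72 -> L from 96
Insert 24: L from 25
Insert 36: R from 25 -> L from 72
Insert 48: R from 25 -> L from 72 -> R from 36

In-order: [24, 25, 36, 48, 72, 84, 96]


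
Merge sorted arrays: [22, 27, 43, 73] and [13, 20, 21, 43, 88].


Take 13 from B
Take 20 from B
Take 21 from B
Take 22 from A
Take 27 from A
Take 43 from A
Take 43 from B
Take 73 from A

Merged: [13, 20, 21, 22, 27, 43, 43, 73, 88]


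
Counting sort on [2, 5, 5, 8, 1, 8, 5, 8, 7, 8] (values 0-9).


Input: [2, 5, 5, 8, 1, 8, 5, 8, 7, 8]
Counts: [0, 1, 1, 0, 0, 3, 0, 1, 4, 0]

Sorted: [1, 2, 5, 5, 5, 7, 8, 8, 8, 8]


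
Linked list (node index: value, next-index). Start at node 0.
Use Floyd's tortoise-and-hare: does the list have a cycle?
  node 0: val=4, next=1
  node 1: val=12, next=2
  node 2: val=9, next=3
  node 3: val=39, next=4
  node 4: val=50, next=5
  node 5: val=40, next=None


Floyd's tortoise (slow, +1) and hare (fast, +2):
  init: slow=0, fast=0
  step 1: slow=1, fast=2
  step 2: slow=2, fast=4
  step 3: fast 4->5->None, no cycle

Cycle: no


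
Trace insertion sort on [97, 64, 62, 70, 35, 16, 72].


Initial: [97, 64, 62, 70, 35, 16, 72]
Insert 64: [64, 97, 62, 70, 35, 16, 72]
Insert 62: [62, 64, 97, 70, 35, 16, 72]
Insert 70: [62, 64, 70, 97, 35, 16, 72]
Insert 35: [35, 62, 64, 70, 97, 16, 72]
Insert 16: [16, 35, 62, 64, 70, 97, 72]
Insert 72: [16, 35, 62, 64, 70, 72, 97]

Sorted: [16, 35, 62, 64, 70, 72, 97]


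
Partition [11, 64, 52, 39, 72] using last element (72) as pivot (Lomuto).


Pivot: 72
  11 <= 72: advance i (no swap)
  64 <= 72: advance i (no swap)
  52 <= 72: advance i (no swap)
  39 <= 72: advance i (no swap)
Place pivot at 4: [11, 64, 52, 39, 72]

Partitioned: [11, 64, 52, 39, 72]


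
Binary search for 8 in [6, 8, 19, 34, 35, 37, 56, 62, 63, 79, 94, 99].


Step 1: lo=0, hi=11, mid=5, val=37
Step 2: lo=0, hi=4, mid=2, val=19
Step 3: lo=0, hi=1, mid=0, val=6
Step 4: lo=1, hi=1, mid=1, val=8

Found at index 1


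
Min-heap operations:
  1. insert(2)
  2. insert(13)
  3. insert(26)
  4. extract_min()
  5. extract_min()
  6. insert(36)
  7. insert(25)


insert(2) -> [2]
insert(13) -> [2, 13]
insert(26) -> [2, 13, 26]
extract_min()->2, [13, 26]
extract_min()->13, [26]
insert(36) -> [26, 36]
insert(25) -> [25, 36, 26]

Final heap: [25, 36, 26]


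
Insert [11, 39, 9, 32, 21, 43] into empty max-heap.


Insert 11: [11]
Insert 39: [39, 11]
Insert 9: [39, 11, 9]
Insert 32: [39, 32, 9, 11]
Insert 21: [39, 32, 9, 11, 21]
Insert 43: [43, 32, 39, 11, 21, 9]

Final heap: [43, 32, 39, 11, 21, 9]


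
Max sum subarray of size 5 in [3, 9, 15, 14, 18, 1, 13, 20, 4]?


[0:5]: 59
[1:6]: 57
[2:7]: 61
[3:8]: 66
[4:9]: 56

Max: 66 at [3:8]


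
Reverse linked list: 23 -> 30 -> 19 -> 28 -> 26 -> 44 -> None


Step 1: curr=23, set curr.next=prev(None) | reversed so far: 23
Step 2: curr=30, set curr.next=prev(23) | reversed so far: 30 -> 23
Step 3: curr=19, set curr.next=prev(30) | reversed so far: 19 -> 30 -> 23
Step 4: curr=28, set curr.next=prev(19) | reversed so far: 28 -> 19 -> 30 -> 23
Step 5: curr=26, set curr.next=prev(28) | reversed so far: 26 -> 28 -> 19 -> 30 -> 23
Step 6: curr=44, set curr.next=prev(26) | reversed so far: 44 -> 26 -> 28 -> 19 -> 30 -> 23

44 -> 26 -> 28 -> 19 -> 30 -> 23 -> None


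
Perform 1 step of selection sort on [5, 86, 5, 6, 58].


Initial: [5, 86, 5, 6, 58]
Step 1: min=5 at 0
  Swap: [5, 86, 5, 6, 58]

After 1 step: [5, 86, 5, 6, 58]


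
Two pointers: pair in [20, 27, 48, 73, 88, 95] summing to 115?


lo=0(20)+hi=5(95)=115

Yes: 20+95=115


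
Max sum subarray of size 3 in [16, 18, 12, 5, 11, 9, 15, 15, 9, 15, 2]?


[0:3]: 46
[1:4]: 35
[2:5]: 28
[3:6]: 25
[4:7]: 35
[5:8]: 39
[6:9]: 39
[7:10]: 39
[8:11]: 26

Max: 46 at [0:3]


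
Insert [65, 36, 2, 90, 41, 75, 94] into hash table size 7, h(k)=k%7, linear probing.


Insert 65: h=2 -> slot 2
Insert 36: h=1 -> slot 1
Insert 2: h=2, 1 probes -> slot 3
Insert 90: h=6 -> slot 6
Insert 41: h=6, 1 probes -> slot 0
Insert 75: h=5 -> slot 5
Insert 94: h=3, 1 probes -> slot 4

Table: [41, 36, 65, 2, 94, 75, 90]


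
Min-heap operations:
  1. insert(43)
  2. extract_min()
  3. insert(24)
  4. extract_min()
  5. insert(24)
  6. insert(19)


insert(43) -> [43]
extract_min()->43, []
insert(24) -> [24]
extract_min()->24, []
insert(24) -> [24]
insert(19) -> [19, 24]

Final heap: [19, 24]
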